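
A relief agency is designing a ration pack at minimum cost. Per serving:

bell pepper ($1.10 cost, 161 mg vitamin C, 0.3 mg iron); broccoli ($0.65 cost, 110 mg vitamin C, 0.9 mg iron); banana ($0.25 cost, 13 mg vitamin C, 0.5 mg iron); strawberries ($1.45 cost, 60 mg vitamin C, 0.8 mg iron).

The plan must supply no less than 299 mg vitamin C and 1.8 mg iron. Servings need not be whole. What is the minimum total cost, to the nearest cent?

A basic optimal solution has at most two foods positive. Try each food alone and each pair with both targets met exactly.
bell pepper only: max(299/161, 1.8/0.3) = 6 servings → $6.60.
broccoli only: max(299/110, 1.8/0.9) = 2.718 servings → $1.77.
banana only: max(299/13, 1.8/0.5) = 23 servings → $5.75.
strawberries only: max(299/60, 1.8/0.8) = 4.983 servings → $7.23.
bell pepper + broccoli with both tight: 0.6354 servings and 1.788 servings → $1.86.
bell pepper + banana with both tight: 1.646 servings and 2.612 servings → $2.46.
bell pepper + strawberries with both tight: 1.184 servings and 1.806 servings → $3.92.
broccoli + banana: the both-tight solution has a negative serving — not a feasible corner.
broccoli + strawberries with both targets exact would need a negative amount; discard.
banana + strawberries: the both-tight solution has a negative serving — not a feasible corner.
So the least-cost plan costs $1.77.

$1.77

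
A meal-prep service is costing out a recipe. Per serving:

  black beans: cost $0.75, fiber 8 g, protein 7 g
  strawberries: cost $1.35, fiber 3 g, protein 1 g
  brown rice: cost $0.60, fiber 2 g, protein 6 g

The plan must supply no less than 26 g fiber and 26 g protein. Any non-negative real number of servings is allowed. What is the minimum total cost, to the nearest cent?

black beans only: max(26/8, 26/7) = 3.714 servings → $2.79.
strawberries only: max(26/3, 26/1) = 26 servings → $35.10.
brown rice only: max(26/2, 26/6) = 13 servings → $7.80.
black beans + strawberries: intersection lies outside the first quadrant.
black beans + brown rice with both tight: 3.059 servings and 0.7647 servings → $2.75.
strawberries + brown rice with both tight: 6.5 servings and 3.25 servings → $10.72.
The minimum over all feasible corners is $2.75.

$2.75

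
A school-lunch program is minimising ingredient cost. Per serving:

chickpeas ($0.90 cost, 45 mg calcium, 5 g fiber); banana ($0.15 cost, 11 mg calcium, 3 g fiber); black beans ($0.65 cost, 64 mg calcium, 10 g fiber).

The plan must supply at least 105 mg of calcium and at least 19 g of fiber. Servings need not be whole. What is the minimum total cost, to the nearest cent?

$1.14

A basic optimal solution has at most two foods positive. Try each food alone and each pair with both targets met exactly.
chickpeas only: max(105/45, 19/5) = 3.8 servings → $3.42.
banana only: max(105/11, 19/3) = 9.545 servings → $1.43.
black beans only: max(105/64, 19/10) = 1.9 servings → $1.24.
chickpeas + banana with both tight: 1.325 servings and 4.125 servings → $1.81.
chickpeas + black beans: the both-tight solution has a negative serving — not a feasible corner.
banana + black beans with both tight: 2.024 servings and 1.293 servings → $1.14.
Cheapest feasible corner: $1.14.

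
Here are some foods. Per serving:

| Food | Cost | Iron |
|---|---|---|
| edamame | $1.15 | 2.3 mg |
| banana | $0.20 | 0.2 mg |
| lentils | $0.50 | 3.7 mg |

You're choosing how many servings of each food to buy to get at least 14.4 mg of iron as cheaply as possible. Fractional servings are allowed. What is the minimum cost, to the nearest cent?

Cost per mg of iron: lentils $0.1351, edamame $0.5000, banana $1.0000.
With no serving limits, use only lentils: 14.4 mg / 3.7 mg = 3.892 servings × $0.50 = $1.95.

$1.95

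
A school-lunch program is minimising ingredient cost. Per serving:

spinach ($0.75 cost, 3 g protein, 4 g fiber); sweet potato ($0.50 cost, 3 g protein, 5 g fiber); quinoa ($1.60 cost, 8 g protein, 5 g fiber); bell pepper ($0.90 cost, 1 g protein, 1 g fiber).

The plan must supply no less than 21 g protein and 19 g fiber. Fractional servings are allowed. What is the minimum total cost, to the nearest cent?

A basic optimal solution has at most two foods positive. Try each food alone and each pair with both targets met exactly.
spinach only: max(21/3, 19/4) = 7 servings → $5.25.
sweet potato only: max(21/3, 19/5) = 7 servings → $3.50.
quinoa only: max(21/8, 19/5) = 3.8 servings → $6.08.
bell pepper only: max(21/1, 19/1) = 21 servings → $18.90.
spinach + sweet potato: intersection lies outside the first quadrant.
spinach + quinoa with both tight: 2.765 servings and 1.588 servings → $4.61.
spinach + bell pepper with both targets exact would need a negative amount; discard.
sweet potato + quinoa with both tight: 1.88 servings and 1.92 servings → $4.01.
sweet potato + bell pepper with both targets exact would need a negative amount; discard.
quinoa + bell pepper with both tight: 0.6667 servings and 15.67 servings → $15.17.
So the least-cost plan costs $3.50.

$3.50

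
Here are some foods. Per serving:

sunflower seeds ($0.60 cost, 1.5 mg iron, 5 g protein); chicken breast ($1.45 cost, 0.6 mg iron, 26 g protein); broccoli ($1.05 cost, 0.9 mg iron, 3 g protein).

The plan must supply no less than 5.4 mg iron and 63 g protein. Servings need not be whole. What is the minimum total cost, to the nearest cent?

$4.43

With two linear requirements the optimum uses one or two foods; enumerate the corners.
sunflower seeds only: max(5.4/1.5, 63/5) = 12.6 servings → $7.56.
chicken breast only: max(5.4/0.6, 63/26) = 9 servings → $13.05.
broccoli only: max(5.4/0.9, 63/3) = 21 servings → $22.05.
sunflower seeds + chicken breast with both tight: 2.85 servings and 1.875 servings → $4.43.
sunflower seeds + broccoli (both tight): parallel constraints — no distinct corner.
chicken breast + broccoli with both tight: 1.875 servings and 4.75 servings → $7.71.
The minimum over all feasible corners is $4.43.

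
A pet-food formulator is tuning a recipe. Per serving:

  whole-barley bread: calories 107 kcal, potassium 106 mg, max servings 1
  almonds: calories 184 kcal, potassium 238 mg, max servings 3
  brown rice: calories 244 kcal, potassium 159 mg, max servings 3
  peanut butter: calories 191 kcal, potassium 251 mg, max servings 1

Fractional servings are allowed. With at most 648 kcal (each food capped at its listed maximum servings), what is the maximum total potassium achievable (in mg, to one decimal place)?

Potassium per kcal: peanut butter 1.314, almonds 1.293, whole-barley bread 0.9907, brown rice 0.6516.
Take 1 serving of peanut butter: uses 191 kcal, +251.0 mg potassium (running total 251.0 mg).
Take 2.484 servings of almonds: uses 457 kcal, +591.1 mg potassium (running total 842.1 mg).
Greedy by best ratio exhausts the calories allowance optimally: 842.1 mg.

842.1 mg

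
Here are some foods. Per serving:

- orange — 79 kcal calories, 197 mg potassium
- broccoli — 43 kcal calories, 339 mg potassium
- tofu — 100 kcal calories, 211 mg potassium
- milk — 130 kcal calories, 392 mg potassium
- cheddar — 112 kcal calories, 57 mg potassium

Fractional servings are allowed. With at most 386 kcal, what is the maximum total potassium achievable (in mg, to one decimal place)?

3043.1 mg

Potassium per kcal: broccoli 7.884, milk 3.015, orange 2.494, tofu 2.11, cheddar 0.5089.
With no serving limits, spend the whole calories allowance on broccoli: 386 kcal / 43 kcal × 339 mg = 3043.1 mg.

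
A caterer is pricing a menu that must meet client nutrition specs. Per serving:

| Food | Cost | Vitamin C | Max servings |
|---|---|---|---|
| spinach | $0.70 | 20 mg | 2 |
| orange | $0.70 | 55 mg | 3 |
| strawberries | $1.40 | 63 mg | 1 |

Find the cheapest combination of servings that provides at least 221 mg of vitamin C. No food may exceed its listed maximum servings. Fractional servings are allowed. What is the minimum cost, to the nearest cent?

$3.34

Cost per mg of vitamin C: orange $0.0127, strawberries $0.0222, spinach $0.0350.
Take 3 servings of orange: +165.0 mg vitamin C for $2.10 (total $2.10, still need 56.0 mg).
Take 0.8889 servings of strawberries: +56.0 mg vitamin C for $1.24 (total $3.34, still need 0.0 mg).
Filling from the cheapest source first is optimal under one linear minimum: $3.34.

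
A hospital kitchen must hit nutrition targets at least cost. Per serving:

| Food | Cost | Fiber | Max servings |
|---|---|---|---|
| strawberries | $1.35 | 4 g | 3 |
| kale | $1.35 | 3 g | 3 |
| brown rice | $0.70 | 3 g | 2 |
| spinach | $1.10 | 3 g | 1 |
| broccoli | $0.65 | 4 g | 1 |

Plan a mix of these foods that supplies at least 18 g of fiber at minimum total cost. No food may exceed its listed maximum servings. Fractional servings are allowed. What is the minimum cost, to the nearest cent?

$4.75

Cost per g of fiber: broccoli $0.1625, brown rice $0.2333, strawberries $0.3375, spinach $0.3667, kale $0.4500.
Take 1 serving of broccoli: +4.0 g fiber for $0.65 (total $0.65, still need 14.0 g).
Take 2 servings of brown rice: +6.0 g fiber for $1.40 (total $2.05, still need 8.0 g).
Take 2 servings of strawberries: +8.0 g fiber for $2.70 (total $4.75, still need 0.0 g).
Filling from the cheapest source first is optimal under one linear minimum: $4.75.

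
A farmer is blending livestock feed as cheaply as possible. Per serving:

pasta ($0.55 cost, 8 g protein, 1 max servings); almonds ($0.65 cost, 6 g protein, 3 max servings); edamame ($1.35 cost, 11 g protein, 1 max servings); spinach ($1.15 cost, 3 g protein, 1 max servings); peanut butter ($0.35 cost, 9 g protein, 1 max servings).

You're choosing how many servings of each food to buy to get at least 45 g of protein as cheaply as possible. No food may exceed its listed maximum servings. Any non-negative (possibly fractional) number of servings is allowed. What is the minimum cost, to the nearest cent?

Cost per g of protein: peanut butter $0.0389, pasta $0.0688, almonds $0.1083, edamame $0.1227, spinach $0.3833.
Take 1 serving of peanut butter: +9.0 g protein for $0.35 (total $0.35, still need 36.0 g).
Take 1 serving of pasta: +8.0 g protein for $0.55 (total $0.90, still need 28.0 g).
Take 3 servings of almonds: +18.0 g protein for $1.95 (total $2.85, still need 10.0 g).
Take 0.9091 servings of edamame: +10.0 g protein for $1.23 (total $4.08, still need 0.0 g).
Filling from the cheapest source first is optimal under one linear minimum: $4.08.

$4.08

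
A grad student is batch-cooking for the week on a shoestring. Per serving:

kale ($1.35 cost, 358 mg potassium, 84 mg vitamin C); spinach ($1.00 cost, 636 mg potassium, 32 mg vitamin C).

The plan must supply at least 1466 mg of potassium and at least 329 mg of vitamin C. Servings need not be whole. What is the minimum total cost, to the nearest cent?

$5.35

Check every corner: each single food scaled to meet both minima, and each pair solved so both constraints bind.
kale only: max(1466/358, 329/84) = 4.095 servings → $5.53.
spinach only: max(1466/636, 329/32) = 10.28 servings → $10.28.
kale + spinach with both tight: 3.868 servings and 0.1278 servings → $5.35.
Cheapest feasible corner: $5.35.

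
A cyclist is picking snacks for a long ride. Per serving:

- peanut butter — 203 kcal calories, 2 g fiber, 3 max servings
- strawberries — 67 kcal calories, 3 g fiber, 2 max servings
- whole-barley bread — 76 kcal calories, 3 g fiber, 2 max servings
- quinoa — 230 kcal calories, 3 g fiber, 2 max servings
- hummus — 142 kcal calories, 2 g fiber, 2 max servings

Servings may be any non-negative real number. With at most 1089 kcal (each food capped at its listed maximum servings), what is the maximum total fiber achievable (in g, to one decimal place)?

Fiber per kcal: strawberries 0.04478, whole-barley bread 0.03947, hummus 0.01408, quinoa 0.01304, peanut butter 0.009852.
Take 2 servings of strawberries: uses 134 kcal, +6.0 g fiber (running total 6.0 g).
Take 2 servings of whole-barley bread: uses 152 kcal, +6.0 g fiber (running total 12.0 g).
Take 2 servings of hummus: uses 284 kcal, +4.0 g fiber (running total 16.0 g).
Take 2 servings of quinoa: uses 460 kcal, +6.0 g fiber (running total 22.0 g).
Take 0.2906 servings of peanut butter: uses 59 kcal, +0.6 g fiber (running total 22.6 g).
Filling greedily by fiber-per-kcal is optimal for one linear limit, giving 22.6 g.

22.6 g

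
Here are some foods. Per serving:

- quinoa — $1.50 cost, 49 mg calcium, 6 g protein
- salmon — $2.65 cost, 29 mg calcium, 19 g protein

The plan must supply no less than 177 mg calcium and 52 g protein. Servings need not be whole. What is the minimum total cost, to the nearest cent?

This is a tiny linear program; its minimum lies at a vertex of the feasible set. List the vertices and price them.
quinoa only: max(177/49, 52/6) = 8.667 servings → $13.00.
salmon only: max(177/29, 52/19) = 6.103 servings → $16.17.
quinoa + salmon with both tight: 2.45 servings and 1.963 servings → $8.88.
Cheapest feasible corner: $8.88.

$8.88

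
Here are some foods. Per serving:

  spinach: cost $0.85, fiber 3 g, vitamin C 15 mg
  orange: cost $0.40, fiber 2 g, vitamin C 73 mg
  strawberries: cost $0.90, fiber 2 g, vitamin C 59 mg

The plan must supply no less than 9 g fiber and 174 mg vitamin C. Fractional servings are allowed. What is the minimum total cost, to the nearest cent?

$1.80

A basic optimal solution has at most two foods positive. Try each food alone and each pair with both targets met exactly.
spinach only: max(9/3, 174/15) = 11.6 servings → $9.86.
orange only: max(9/2, 174/73) = 4.5 servings → $1.80.
strawberries only: max(9/2, 174/59) = 4.5 servings → $4.05.
spinach + orange with both tight: 1.635 servings and 2.048 servings → $2.21.
spinach + strawberries with both tight: 1.245 servings and 2.633 servings → $3.43.
orange + strawberries: the both-tight solution has a negative serving — not a feasible corner.
Cheapest feasible corner: $1.80.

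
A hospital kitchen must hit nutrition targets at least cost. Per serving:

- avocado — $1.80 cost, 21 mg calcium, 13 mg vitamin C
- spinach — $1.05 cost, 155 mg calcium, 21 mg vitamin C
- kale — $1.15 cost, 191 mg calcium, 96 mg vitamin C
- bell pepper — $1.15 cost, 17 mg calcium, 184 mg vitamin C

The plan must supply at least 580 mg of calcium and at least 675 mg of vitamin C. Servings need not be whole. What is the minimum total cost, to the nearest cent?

Two binding constraints pin down two serving amounts, so the optimal mix uses at most two foods. The candidates are each food alone (scaled to the tighter of calcium/vitamin C) and each pair with both constraints tight.
avocado only: max(580/21, 675/13) = 51.92 servings → $93.46.
spinach only: max(580/155, 675/21) = 32.14 servings → $33.75.
kale only: max(580/191, 675/96) = 7.031 servings → $8.09.
bell pepper only: max(580/17, 675/184) = 34.12 servings → $39.24.
avocado + spinach with both targets exact would need a negative amount; discard.
avocado + kale: intersection lies outside the first quadrant.
avocado + bell pepper with both tight: 26.14 servings and 1.821 servings → $49.15.
spinach + kale with both targets exact would need a negative amount; discard.
spinach + bell pepper with both tight: 3.382 servings and 3.282 servings → $7.33.
kale + bell pepper with both tight: 2.842 servings and 2.186 servings → $5.78.
Cheapest feasible corner: $5.78.

$5.78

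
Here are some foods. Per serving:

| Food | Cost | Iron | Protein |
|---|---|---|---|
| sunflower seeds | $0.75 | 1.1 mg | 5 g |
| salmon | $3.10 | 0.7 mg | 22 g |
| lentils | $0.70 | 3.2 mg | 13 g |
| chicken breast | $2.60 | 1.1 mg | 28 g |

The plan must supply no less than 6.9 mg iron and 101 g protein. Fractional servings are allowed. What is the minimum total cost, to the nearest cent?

At the optimum either one food covers both requirements or two foods hit both targets exactly; no other combination can be cheaper.
sunflower seeds only: max(6.9/1.1, 101/5) = 20.2 servings → $15.15.
salmon only: max(6.9/0.7, 101/22) = 9.857 servings → $30.56.
lentils only: max(6.9/3.2, 101/13) = 7.769 servings → $5.44.
chicken breast only: max(6.9/1.1, 101/28) = 6.273 servings → $16.31.
sunflower seeds + salmon with both tight: 3.918 servings and 3.7 servings → $14.41.
sunflower seeds + lentils: intersection lies outside the first quadrant.
sunflower seeds + chicken breast with both tight: 3.245 servings and 3.028 servings → $10.31.
salmon + lentils with both tight: 3.809 servings and 1.323 servings → $12.73.
salmon + chicken breast with both targets exact would need a negative amount; discard.
lentils + chicken breast with both tight: 1.09 servings and 3.101 servings → $8.83.
Cheapest feasible corner: $5.44.

$5.44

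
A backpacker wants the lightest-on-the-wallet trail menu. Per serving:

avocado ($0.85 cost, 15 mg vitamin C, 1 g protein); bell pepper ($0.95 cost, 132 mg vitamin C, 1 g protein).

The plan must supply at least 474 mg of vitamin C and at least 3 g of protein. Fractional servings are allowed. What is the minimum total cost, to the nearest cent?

$3.41

For a min-cost LP with two ≥-constraints, a basic feasible solution has at most two positive variables.
avocado only: max(474/15, 3/1) = 31.6 servings → $26.86.
bell pepper only: max(474/132, 3/1) = 3.591 servings → $3.41.
avocado + bell pepper: intersection lies outside the first quadrant.
Cheapest feasible corner: $3.41.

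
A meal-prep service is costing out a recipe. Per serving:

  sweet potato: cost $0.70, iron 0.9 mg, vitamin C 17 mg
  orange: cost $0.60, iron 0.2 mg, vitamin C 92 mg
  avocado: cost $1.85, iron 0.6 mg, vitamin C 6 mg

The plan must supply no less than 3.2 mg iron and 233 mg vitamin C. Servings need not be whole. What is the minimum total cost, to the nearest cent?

$3.36

sweet potato only: max(3.2/0.9, 233/17) = 13.71 servings → $9.59.
orange only: max(3.2/0.2, 233/92) = 16 servings → $9.60.
avocado only: max(3.2/0.6, 233/6) = 38.83 servings → $71.84.
sweet potato + orange with both tight: 3.121 servings and 1.956 servings → $3.36.
sweet potato + avocado with both targets exact would need a negative amount; discard.
orange + avocado with both tight: 2.233 servings and 4.589 servings → $9.83.
Cheapest feasible corner: $3.36.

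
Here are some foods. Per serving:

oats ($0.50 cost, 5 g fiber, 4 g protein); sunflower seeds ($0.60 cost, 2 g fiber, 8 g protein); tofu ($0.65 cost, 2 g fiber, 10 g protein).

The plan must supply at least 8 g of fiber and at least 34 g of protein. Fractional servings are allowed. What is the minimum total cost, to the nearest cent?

$2.28

oats only: max(8/5, 34/4) = 8.5 servings → $4.25.
sunflower seeds only: max(8/2, 34/8) = 4.25 servings → $2.55.
tofu only: max(8/2, 34/10) = 4 servings → $2.60.
oats + sunflower seeds: intersection lies outside the first quadrant.
oats + tofu with both tight: 0.2857 servings and 3.286 servings → $2.28.
sunflower seeds + tofu with both tight: 3 servings and 1 serving → $2.45.
The minimum over all feasible corners is $2.28.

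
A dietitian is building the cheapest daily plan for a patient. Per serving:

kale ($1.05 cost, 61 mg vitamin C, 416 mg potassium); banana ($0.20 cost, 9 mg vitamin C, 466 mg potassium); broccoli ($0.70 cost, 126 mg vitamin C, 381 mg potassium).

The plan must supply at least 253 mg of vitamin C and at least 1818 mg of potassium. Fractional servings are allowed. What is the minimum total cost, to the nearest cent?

Minimising a linear cost over {vitamin C ≥ 253, potassium ≥ 1818, servings ≥ 0} — the optimum is at a vertex, using one or two foods.
kale only: max(253/61, 1818/416) = 4.37 servings → $4.59.
banana only: max(253/9, 1818/466) = 28.11 servings → $5.62.
broccoli only: max(253/126, 1818/381) = 4.772 servings → $3.34.
kale + banana with both tight: 4.114 servings and 0.2289 servings → $4.37.
kale + broccoli with both targets exact would need a negative amount; discard.
banana + broccoli with both tight: 2.4 servings and 1.837 servings → $1.77.
Cheapest feasible corner: $1.77.

$1.77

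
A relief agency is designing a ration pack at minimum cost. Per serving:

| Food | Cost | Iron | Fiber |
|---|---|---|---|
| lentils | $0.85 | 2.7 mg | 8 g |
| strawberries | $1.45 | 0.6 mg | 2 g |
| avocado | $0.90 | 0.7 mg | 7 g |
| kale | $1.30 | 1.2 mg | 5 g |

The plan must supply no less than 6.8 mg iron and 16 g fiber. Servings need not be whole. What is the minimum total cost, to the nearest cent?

For a min-cost LP with two ≥-constraints, a basic feasible solution has at most two positive variables.
lentils only: max(6.8/2.7, 16/8) = 2.519 servings → $2.14.
strawberries only: max(6.8/0.6, 16/2) = 11.33 servings → $16.43.
avocado only: max(6.8/0.7, 16/7) = 9.714 servings → $8.74.
kale only: max(6.8/1.2, 16/5) = 5.667 servings → $7.37.
lentils + strawberries: intersection lies outside the first quadrant.
lentils + avocado: the both-tight solution has a negative serving — not a feasible corner.
lentils + kale with both targets exact would need a negative amount; discard.
strawberries + avocado: the both-tight solution has a negative serving — not a feasible corner.
strawberries + kale with both targets exact would need a negative amount; discard.
avocado + kale with both targets exact would need a negative amount; discard.
The minimum over all feasible corners is $2.14.

$2.14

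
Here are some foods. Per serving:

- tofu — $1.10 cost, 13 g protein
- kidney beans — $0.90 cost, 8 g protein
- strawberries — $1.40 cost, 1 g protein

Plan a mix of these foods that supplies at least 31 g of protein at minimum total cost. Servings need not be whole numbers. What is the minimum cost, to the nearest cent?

Cost per g of protein: tofu $0.0846, kidney beans $0.1125, strawberries $1.4000.
With no serving limits, use only tofu: 31 g / 13 g = 2.385 servings × $1.10 = $2.62.

$2.62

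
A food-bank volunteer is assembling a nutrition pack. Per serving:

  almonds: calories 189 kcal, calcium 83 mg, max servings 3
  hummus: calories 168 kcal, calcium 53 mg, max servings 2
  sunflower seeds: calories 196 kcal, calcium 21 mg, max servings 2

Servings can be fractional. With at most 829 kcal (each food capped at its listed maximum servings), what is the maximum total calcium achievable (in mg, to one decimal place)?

Calcium per kcal: almonds 0.4392, hummus 0.3155, sunflower seeds 0.1071.
Take 3 servings of almonds: uses 567 kcal, +249.0 mg calcium (running total 249.0 mg).
Take 1.56 servings of hummus: uses 262 kcal, +82.7 mg calcium (running total 331.7 mg).
Greedy by best ratio exhausts the calories allowance optimally: 331.7 mg.

331.7 mg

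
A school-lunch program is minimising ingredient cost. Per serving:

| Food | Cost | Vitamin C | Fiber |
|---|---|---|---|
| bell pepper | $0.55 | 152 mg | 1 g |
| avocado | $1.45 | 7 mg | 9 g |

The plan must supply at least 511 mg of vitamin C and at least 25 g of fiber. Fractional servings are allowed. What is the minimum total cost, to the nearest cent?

bell pepper only: max(511/152, 25/1) = 25 servings → $13.75.
avocado only: max(511/7, 25/9) = 73 servings → $105.85.
bell pepper + avocado with both tight: 3.251 servings and 2.417 servings → $5.29.
The minimum over all feasible corners is $5.29.

$5.29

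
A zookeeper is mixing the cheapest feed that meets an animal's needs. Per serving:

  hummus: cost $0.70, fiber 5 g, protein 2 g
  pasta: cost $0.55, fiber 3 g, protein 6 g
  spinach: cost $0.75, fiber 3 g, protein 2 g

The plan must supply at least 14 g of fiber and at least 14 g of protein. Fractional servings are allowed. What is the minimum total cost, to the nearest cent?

$2.19

Minimising a linear cost over {fiber ≥ 14, protein ≥ 14, servings ≥ 0} — the optimum is at a vertex, using one or two foods.
hummus only: max(14/5, 14/2) = 7 servings → $4.90.
pasta only: max(14/3, 14/6) = 4.667 servings → $2.57.
spinach only: max(14/3, 14/2) = 7 servings → $5.25.
hummus + pasta with both tight: 1.75 servings and 1.75 servings → $2.19.
hummus + spinach: intersection lies outside the first quadrant.
pasta + spinach with both tight: 1.167 servings and 3.5 servings → $3.27.
So the least-cost plan costs $2.19.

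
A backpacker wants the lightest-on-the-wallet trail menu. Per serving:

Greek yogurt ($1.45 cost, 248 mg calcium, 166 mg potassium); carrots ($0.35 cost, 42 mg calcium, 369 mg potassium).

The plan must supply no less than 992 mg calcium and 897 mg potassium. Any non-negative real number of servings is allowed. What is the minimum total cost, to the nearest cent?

At the optimum either one food covers both requirements or two foods hit both targets exactly; no other combination can be cheaper.
Greek yogurt only: max(992/248, 897/166) = 5.404 servings → $7.84.
carrots only: max(992/42, 897/369) = 23.62 servings → $8.27.
Greek yogurt + carrots with both tight: 3.884 servings and 0.6835 servings → $5.87.
The minimum over all feasible corners is $5.87.

$5.87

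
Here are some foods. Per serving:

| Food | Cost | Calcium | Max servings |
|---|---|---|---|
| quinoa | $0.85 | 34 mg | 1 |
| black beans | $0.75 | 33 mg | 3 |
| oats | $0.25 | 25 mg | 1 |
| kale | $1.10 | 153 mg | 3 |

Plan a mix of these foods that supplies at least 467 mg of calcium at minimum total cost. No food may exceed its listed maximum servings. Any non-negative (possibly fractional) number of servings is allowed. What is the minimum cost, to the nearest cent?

Cost per mg of calcium: kale $0.0072, oats $0.0100, black beans $0.0227, quinoa $0.0250.
Take 3 servings of kale: +459.0 mg calcium for $3.30 (total $3.30, still need 8.0 mg).
Take 0.32 servings of oats: +8.0 mg calcium for $0.08 (total $3.38, still need 0.0 mg).
Greedy by cheapest-per-mg is optimal for a single linear constraint, so the minimum cost is $3.38.

$3.38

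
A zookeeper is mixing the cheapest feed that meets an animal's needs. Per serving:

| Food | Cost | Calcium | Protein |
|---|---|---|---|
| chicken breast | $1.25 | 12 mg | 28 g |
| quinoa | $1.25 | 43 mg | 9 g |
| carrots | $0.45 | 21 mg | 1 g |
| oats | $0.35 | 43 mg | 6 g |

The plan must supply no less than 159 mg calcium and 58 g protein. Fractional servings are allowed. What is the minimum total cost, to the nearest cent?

$2.86

This is a tiny linear program; its minimum lies at a vertex of the feasible set. List the vertices and price them.
chicken breast only: max(159/12, 58/28) = 13.25 servings → $16.56.
quinoa only: max(159/43, 58/9) = 6.444 servings → $8.06.
carrots only: max(159/21, 58/1) = 58 servings → $26.10.
oats only: max(159/43, 58/6) = 9.667 servings → $3.38.
chicken breast + quinoa with both tight: 0.9699 servings and 3.427 servings → $5.50.
chicken breast + carrots with both tight: 1.839 servings and 6.521 servings → $5.23.
chicken breast + oats with both tight: 1.36 servings and 3.318 servings → $2.86.
quinoa + carrots with both targets exact would need a negative amount; discard.
quinoa + oats: intersection lies outside the first quadrant.
carrots + oats: intersection lies outside the first quadrant.
Cheapest feasible corner: $2.86.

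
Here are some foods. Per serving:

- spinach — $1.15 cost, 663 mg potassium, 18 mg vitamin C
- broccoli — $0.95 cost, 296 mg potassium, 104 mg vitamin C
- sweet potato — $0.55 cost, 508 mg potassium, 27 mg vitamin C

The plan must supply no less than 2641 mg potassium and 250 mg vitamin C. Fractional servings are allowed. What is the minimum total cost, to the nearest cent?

$3.64

Minimising a linear cost over {potassium ≥ 2641, vitamin C ≥ 250, servings ≥ 0} — the optimum is at a vertex, using one or two foods.
spinach only: max(2641/663, 250/18) = 13.89 servings → $15.97.
broccoli only: max(2641/296, 250/104) = 8.922 servings → $8.48.
sweet potato only: max(2641/508, 250/27) = 9.259 servings → $5.09.
spinach + broccoli with both tight: 3.154 servings and 1.858 servings → $5.39.
spinach + sweet potato: intersection lies outside the first quadrant.
broccoli + sweet potato with both tight: 1.242 servings and 4.475 servings → $3.64.
The minimum over all feasible corners is $3.64.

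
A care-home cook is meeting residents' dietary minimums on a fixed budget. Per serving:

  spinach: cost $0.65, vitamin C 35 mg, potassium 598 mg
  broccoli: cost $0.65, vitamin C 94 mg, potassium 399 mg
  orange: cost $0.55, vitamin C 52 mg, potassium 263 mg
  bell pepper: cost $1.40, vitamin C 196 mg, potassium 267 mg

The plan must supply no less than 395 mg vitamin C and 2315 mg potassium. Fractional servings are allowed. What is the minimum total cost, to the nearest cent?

$3.31

A basic optimal solution has at most two foods positive. Try each food alone and each pair with both targets met exactly.
spinach only: max(395/35, 2315/598) = 11.29 servings → $7.34.
broccoli only: max(395/94, 2315/399) = 5.802 servings → $3.77.
orange only: max(395/52, 2315/263) = 8.802 servings → $4.84.
bell pepper only: max(395/196, 2315/267) = 8.67 servings → $12.14.
spinach + broccoli with both tight: 1.42 servings and 3.673 servings → $3.31.
spinach + orange with both tight: 0.7535 servings and 7.089 servings → $4.39.
spinach + bell pepper with both tight: 3.229 servings and 1.439 servings → $4.11.
broccoli + orange: intersection lies outside the first quadrant.
broccoli + bell pepper: intersection lies outside the first quadrant.
orange + bell pepper: intersection lies outside the first quadrant.
Cheapest feasible corner: $3.31.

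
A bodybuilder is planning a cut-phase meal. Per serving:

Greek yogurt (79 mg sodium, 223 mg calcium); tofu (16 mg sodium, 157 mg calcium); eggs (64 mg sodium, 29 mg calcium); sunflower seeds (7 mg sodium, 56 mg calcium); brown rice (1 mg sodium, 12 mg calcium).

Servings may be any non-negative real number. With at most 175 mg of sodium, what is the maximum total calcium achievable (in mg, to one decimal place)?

Calcium per mg sodium: brown rice 12, tofu 9.812, sunflower seeds 8, Greek yogurt 2.823, eggs 0.4531.
With no serving limits, spend the whole sodium allowance on brown rice: 175 mg / 1 mg × 12 mg = 2100.0 mg.

2100.0 mg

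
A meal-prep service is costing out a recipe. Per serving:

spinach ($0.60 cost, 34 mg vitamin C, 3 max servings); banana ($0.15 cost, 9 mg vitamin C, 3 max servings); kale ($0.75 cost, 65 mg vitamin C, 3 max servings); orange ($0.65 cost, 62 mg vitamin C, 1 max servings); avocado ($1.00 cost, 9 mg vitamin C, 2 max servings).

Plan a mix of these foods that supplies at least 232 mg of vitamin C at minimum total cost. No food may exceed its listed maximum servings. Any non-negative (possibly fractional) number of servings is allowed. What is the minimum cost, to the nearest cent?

$2.61

Cost per mg of vitamin C: orange $0.0105, kale $0.0115, banana $0.0167, spinach $0.0176, avocado $0.1111.
Take 1 serving of orange: +62.0 mg vitamin C for $0.65 (total $0.65, still need 170.0 mg).
Take 2.615 servings of kale: +170.0 mg vitamin C for $1.96 (total $2.61, still need 0.0 mg).
Filling from the cheapest source first is optimal under one linear minimum: $2.61.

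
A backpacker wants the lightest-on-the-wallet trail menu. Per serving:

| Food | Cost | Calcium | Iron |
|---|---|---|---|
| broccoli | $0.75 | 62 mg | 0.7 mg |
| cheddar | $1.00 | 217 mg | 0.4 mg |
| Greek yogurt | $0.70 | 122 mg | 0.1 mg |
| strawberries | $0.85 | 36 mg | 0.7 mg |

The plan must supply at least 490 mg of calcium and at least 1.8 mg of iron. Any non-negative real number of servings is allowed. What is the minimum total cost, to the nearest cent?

Minimising a linear cost over {calcium ≥ 490, iron ≥ 1.8, servings ≥ 0} — the optimum is at a vertex, using one or two foods.
broccoli only: max(490/62, 1.8/0.7) = 7.903 servings → $5.93.
cheddar only: max(490/217, 1.8/0.4) = 4.5 servings → $4.50.
Greek yogurt only: max(490/122, 1.8/0.1) = 18 servings → $12.60.
strawberries only: max(490/36, 1.8/0.7) = 13.61 servings → $11.57.
broccoli + cheddar with both tight: 1.531 servings and 1.821 servings → $2.97.
broccoli + Greek yogurt with both tight: 2.154 servings and 2.922 servings → $3.66.
broccoli + strawberries: intersection lies outside the first quadrant.
cheddar + Greek yogurt: the both-tight solution has a negative serving — not a feasible corner.
cheddar + strawberries with both tight: 2.023 servings and 1.415 servings → $3.23.
Greek yogurt + strawberries with both tight: 3.401 servings and 2.086 servings → $4.15.
So the least-cost plan costs $2.97.

$2.97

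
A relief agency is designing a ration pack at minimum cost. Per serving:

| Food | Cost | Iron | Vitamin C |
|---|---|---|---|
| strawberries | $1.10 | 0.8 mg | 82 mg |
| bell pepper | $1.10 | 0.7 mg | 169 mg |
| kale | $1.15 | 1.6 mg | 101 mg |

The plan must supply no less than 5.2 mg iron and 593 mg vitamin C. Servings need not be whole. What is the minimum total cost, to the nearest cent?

Check every corner: each single food scaled to meet both minima, and each pair solved so both constraints bind.
strawberries only: max(5.2/0.8, 593/82) = 7.232 servings → $7.95.
bell pepper only: max(5.2/0.7, 593/169) = 7.429 servings → $8.17.
kale only: max(5.2/1.6, 593/101) = 5.871 servings → $6.75.
strawberries + bell pepper with both tight: 5.96 servings and 0.617 servings → $7.23.
strawberries + kale: the both-tight solution has a negative serving — not a feasible corner.
bell pepper + kale with both tight: 2.121 servings and 2.322 servings → $5.00.
The minimum over all feasible corners is $5.00.

$5.00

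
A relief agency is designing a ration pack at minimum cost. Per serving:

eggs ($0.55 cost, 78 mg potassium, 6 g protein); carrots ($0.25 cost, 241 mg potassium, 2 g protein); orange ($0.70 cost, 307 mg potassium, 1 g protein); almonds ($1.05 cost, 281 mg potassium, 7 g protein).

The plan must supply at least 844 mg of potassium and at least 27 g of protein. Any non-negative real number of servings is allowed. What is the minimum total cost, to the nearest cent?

$2.63

For a min-cost LP with two ≥-constraints, a basic feasible solution has at most two positive variables.
eggs only: max(844/78, 27/6) = 10.82 servings → $5.95.
carrots only: max(844/241, 27/2) = 13.5 servings → $3.38.
orange only: max(844/307, 27/1) = 27 servings → $18.90.
almonds only: max(844/281, 27/7) = 3.857 servings → $4.05.
eggs + carrots with both tight: 3.736 servings and 2.293 servings → $2.63.
eggs + orange with both tight: 4.221 servings and 1.677 servings → $3.50.
eggs + almonds with both tight: 1.473 servings and 2.595 servings → $3.53.
carrots + orange: intersection lies outside the first quadrant.
carrots + almonds with both targets exact would need a negative amount; discard.
orange + almonds: the both-tight solution has a negative serving — not a feasible corner.
The minimum over all feasible corners is $2.63.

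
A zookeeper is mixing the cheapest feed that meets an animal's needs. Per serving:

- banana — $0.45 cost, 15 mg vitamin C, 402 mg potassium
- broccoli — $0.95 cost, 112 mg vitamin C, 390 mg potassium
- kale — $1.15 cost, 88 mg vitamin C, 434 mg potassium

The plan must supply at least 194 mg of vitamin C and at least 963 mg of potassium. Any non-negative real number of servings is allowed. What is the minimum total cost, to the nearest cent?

With two linear requirements the optimum uses one or two foods; enumerate the corners.
banana only: max(194/15, 963/402) = 12.93 servings → $5.82.
broccoli only: max(194/112, 963/390) = 2.469 servings → $2.35.
kale only: max(194/88, 963/434) = 2.219 servings → $2.55.
banana + broccoli with both tight: 0.8219 servings and 1.622 servings → $1.91.
banana + kale with both tight: 0.01898 servings and 2.201 servings → $2.54.
broccoli + kale with both targets exact would need a negative amount; discard.
So the least-cost plan costs $1.91.

$1.91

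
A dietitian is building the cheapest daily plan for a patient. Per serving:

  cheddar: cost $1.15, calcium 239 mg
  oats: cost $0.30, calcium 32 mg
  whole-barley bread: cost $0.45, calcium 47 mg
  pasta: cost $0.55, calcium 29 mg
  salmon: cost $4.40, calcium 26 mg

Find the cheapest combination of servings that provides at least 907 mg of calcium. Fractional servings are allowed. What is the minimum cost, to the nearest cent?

Cost per mg of calcium: cheddar $0.0048, oats $0.0094, whole-barley bread $0.0096, pasta $0.0190, salmon $0.1692.
With no serving limits, use only cheddar: 907 mg / 239 mg = 3.795 servings × $1.15 = $4.36.

$4.36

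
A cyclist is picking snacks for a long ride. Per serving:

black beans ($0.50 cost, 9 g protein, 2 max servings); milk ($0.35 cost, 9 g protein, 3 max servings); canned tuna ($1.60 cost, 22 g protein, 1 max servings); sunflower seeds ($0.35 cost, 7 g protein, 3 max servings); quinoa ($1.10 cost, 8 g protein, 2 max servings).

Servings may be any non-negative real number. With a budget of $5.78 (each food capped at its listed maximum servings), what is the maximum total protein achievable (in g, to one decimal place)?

95.9 g

Protein per dollar: milk 25.71, sunflower seeds 20, black beans 18, canned tuna 13.75, quinoa 7.273.
Take 3 servings of milk: spends $1.05, +27.0 g protein (running total 27.0 g).
Take 3 servings of sunflower seeds: spends $1.05, +21.0 g protein (running total 48.0 g).
Take 2 servings of black beans: spends $1.00, +18.0 g protein (running total 66.0 g).
Take 1 serving of canned tuna: spends $1.60, +22.0 g protein (running total 88.0 g).
Take 0.9818 servings of quinoa: spends $1.08, +7.9 g protein (running total 95.9 g).
Filling greedily by protein-per-dollar is optimal for one linear limit, giving 95.9 g.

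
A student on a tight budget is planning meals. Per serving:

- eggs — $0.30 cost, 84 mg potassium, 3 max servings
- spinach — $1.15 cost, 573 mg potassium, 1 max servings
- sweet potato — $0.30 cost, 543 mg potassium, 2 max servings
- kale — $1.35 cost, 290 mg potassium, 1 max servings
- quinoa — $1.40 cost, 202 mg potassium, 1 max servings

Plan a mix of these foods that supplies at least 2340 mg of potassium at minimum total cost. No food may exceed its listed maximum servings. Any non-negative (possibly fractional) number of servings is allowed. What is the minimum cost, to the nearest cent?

$4.96

Cost per mg of potassium: sweet potato $0.0006, spinach $0.0020, eggs $0.0036, kale $0.0047, quinoa $0.0069.
Take 2 servings of sweet potato: +1086.0 mg potassium for $0.60 (total $0.60, still need 1254.0 mg).
Take 1 serving of spinach: +573.0 mg potassium for $1.15 (total $1.75, still need 681.0 mg).
Take 3 servings of eggs: +252.0 mg potassium for $0.90 (total $2.65, still need 429.0 mg).
Take 1 serving of kale: +290.0 mg potassium for $1.35 (total $4.00, still need 139.0 mg).
Take 0.6881 servings of quinoa: +139.0 mg potassium for $0.96 (total $4.96, still need 0.0 mg).
Greedy by cheapest-per-mg is optimal for a single linear constraint, so the minimum cost is $4.96.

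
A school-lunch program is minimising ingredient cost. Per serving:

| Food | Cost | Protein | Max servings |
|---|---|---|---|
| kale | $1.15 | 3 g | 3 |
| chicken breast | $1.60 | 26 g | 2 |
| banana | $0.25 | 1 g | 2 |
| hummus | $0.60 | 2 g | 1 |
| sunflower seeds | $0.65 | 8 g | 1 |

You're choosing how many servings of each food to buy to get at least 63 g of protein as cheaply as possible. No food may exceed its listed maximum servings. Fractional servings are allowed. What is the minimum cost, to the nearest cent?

Cost per g of protein: chicken breast $0.0615, sunflower seeds $0.0813, banana $0.2500, hummus $0.3000, kale $0.3833.
Take 2 servings of chicken breast: +52.0 g protein for $3.20 (total $3.20, still need 11.0 g).
Take 1 serving of sunflower seeds: +8.0 g protein for $0.65 (total $3.85, still need 3.0 g).
Take 2 servings of banana: +2.0 g protein for $0.50 (total $4.35, still need 1.0 g).
Take 0.5 servings of hummus: +1.0 g protein for $0.30 (total $4.65, still need 0.0 g).
Filling from the cheapest source first is optimal under one linear minimum: $4.65.

$4.65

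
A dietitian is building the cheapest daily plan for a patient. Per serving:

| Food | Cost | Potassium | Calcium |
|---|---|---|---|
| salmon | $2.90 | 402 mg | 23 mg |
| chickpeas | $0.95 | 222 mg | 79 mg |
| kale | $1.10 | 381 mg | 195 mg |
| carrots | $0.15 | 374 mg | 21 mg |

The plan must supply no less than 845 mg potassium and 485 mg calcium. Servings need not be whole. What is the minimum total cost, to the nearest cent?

salmon only: max(845/402, 485/23) = 21.09 servings → $61.15.
chickpeas only: max(845/222, 485/79) = 6.139 servings → $5.83.
kale only: max(845/381, 485/195) = 2.487 servings → $2.74.
carrots only: max(845/374, 485/21) = 23.1 servings → $3.46.
salmon + chickpeas: the both-tight solution has a negative serving — not a feasible corner.
salmon + kale: the both-tight solution has a negative serving — not a feasible corner.
salmon + carrots with both targets exact would need a negative amount; discard.
chickpeas + kale: the both-tight solution has a negative serving — not a feasible corner.
chickpeas + carrots with both targets exact would need a negative amount; discard.
kale + carrots: the both-tight solution has a negative serving — not a feasible corner.
The minimum over all feasible corners is $2.74.

$2.74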